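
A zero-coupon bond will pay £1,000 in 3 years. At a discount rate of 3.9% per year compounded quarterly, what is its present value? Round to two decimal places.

Periodic rate = 3.9%/4 = 0.00975; 12 periods.
P = 1,000/(1 + 0.00975)^12 ≈ 1,000/1.12348258 ≈ 890.0895.

£890.09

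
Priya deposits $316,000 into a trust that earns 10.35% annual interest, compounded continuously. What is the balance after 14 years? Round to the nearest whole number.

$1,345,798

A = P·e^(rt) = 316,000·e^(0.1035·14) = 316,000·e^1.449.
e^1.449 ≈ 4.258853531501, so A ≈ 1,345,797.7160.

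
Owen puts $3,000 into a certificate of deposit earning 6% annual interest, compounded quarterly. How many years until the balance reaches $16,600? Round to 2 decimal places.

28.73 years

We need (1 + 0.015)^(4t) = 5.5333, so 4t = ln 5.5333 / ln 1.015 ≈ 114.9060.
t ≈ 114.9060/4 = 28.7265 years.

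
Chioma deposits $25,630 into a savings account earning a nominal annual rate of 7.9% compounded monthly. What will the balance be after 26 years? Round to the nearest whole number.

Periodic rate = 7.9%/12 = 0.00658333; periods = 12·26 = 312.
A = 25,630·(1 + 0.079/12)^312 ≈ 25,630·7.74671160713 ≈ 198,548.2185.

$198,548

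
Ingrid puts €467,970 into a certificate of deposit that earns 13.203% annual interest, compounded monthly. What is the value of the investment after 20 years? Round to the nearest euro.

€6,467,748

Periodic rate = 13.203%/12 = 0.0110025; periods = 12·20 = 240.
A = 467,970·(1 + 0.0110025)^240 ≈ 467,970·13.82086048676 ≈ 6,467,748.0820.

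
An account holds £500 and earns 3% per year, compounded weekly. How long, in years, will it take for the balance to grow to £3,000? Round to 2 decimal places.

We need (1 + 0.000576923)^(52t) = 6, so 52t = ln 6 / ln 1.000577 ≈ 3106.6122.
t ≈ 3106.6122/52 = 59.7425 years.

59.74 years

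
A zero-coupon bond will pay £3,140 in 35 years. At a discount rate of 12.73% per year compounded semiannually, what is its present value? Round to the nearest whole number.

Growth factor = (1 + 0.06365)^70 ≈ 75.14708005.
P = 3,140/75.14708005 ≈ 41.7847.

£42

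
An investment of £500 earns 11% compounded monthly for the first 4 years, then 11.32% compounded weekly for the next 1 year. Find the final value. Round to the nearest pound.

Phase 1: 500·(1 + 0.11/12)^48 ≈ 774.7990.
Phase 2: 774.7990·(1 + 0.1132/52)^52 ≈ 867.5565.

£868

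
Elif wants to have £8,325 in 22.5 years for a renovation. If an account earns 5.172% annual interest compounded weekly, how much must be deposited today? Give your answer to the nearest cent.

£2,601.64

Growth factor = (1 + 0.05172/52)^1170 ≈ 3.199906743.
P = 8,325/3.199906743 ≈ 2,601.6383.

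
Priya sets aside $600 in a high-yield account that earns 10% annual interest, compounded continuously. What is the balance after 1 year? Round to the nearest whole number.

A = P·e^(rt) = 600·e^(0.1·1) = 600·e^0.1.
e^0.1 ≈ 1.10517092, so A ≈ 663.1026.

$663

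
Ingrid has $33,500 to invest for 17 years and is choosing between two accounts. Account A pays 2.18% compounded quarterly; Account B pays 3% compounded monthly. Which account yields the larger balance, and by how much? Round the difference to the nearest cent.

Account B, by $7,272.35

A: (1 + 0.00545)^68 ≈ 1.4471466199, so 33,500 × 1.4471466199 ≈ 48,479.4118.
B: (1 + 0.0025)^204 ≈ 1.6642316751, so 33,500 × 1.6642316751 ≈ 55,751.7611.
Difference ≈ 7,272.3493 in favor of B.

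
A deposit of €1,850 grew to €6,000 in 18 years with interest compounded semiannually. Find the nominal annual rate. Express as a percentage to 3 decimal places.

6.645%

The 36-period growth factor is 6,000/1,850 = 3.24324.
r/2 = 3.24324^(1/36) − 1 ≈ 0.0332225, so r ≈ 2·0.0332225 = 6.64451%.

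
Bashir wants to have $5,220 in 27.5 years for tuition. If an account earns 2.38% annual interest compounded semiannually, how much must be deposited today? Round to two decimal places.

Periodic rate = 2.38%/2 = 0.0119; 55 periods.
P = 5,220/(1 + 0.0119)^55 ≈ 5,220/1.916760165 ≈ 2,723.3454.

$2,723.35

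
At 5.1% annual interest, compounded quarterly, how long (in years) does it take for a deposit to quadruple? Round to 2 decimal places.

(1 + 0.01275)^(4t) = 4.
4t = ln 4 / ln(1 + 0.01275) ≈ 1.3863/0.0126694 ≈ 109.4207.
t ≈ 27.3552.

27.36 years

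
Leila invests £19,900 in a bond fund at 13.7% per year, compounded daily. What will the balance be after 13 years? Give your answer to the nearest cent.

£118,082.74

Growth factor = (1 + 0.137/365)^4745 ≈ 5.93380607577.
A ≈ 19,900 × 5.93380607577 ≈ 118,082.7409.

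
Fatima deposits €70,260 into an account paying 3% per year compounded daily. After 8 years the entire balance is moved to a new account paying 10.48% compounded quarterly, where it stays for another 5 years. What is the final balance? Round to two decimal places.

€149,821.71

Phase 1: 70,260·(1 + 0.03/365)^2920 ≈ 89,317.0844.
Phase 2: 89,317.0844·(1 + 0.0262)^20 ≈ 149,821.7082.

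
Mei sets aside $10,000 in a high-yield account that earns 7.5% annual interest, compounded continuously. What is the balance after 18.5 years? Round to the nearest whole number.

$40,048

A = P·e^(rt) = 10,000·e^(0.075·18.5) = 10,000·e^1.3875.
e^1.3875 ≈ 4.0048254638, so A ≈ 40,048.2546.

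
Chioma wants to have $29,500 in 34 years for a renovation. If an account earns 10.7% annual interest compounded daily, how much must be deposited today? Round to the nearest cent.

Growth factor = (1 + 0.107/365)^12410 ≈ 37.995466998.
P = 29,500/37.995466998 ≈ 776.4084.

$776.41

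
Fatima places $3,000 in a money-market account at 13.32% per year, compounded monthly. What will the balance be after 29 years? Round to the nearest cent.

$139,788.57

Growth factor = (1 + 0.0111)^348 ≈ 46.596190837.
A ≈ 3,000 × 46.596190837 ≈ 139,788.5725.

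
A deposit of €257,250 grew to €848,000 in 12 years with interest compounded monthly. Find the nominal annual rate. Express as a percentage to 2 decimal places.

9.98%

The 144-period growth factor is 848,000/257,250 = 3.2964.
r/12 = 3.2964^(1/144) − 1 ≈ 0.00831796, so r ≈ 12·0.00831796 = 9.98155%.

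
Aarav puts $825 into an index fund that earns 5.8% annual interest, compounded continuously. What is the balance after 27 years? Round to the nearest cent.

$3,949.65

A = P·e^(rt) = 825·e^(0.058·27) = 825·e^1.566.
e^1.566 ≈ 4.787460003, so A ≈ 3,949.6545.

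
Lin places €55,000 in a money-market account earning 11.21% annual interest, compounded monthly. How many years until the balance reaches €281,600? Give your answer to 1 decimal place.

14.6 years

We need (1 + 0.00934167)^(12t) = 5.12, so 12t = ln 5.12 / ln 1.009342 ≈ 175.6401.
t ≈ 175.6401/12 = 14.6367 years.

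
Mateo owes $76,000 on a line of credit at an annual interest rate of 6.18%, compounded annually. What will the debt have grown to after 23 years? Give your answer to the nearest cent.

$301,853.47

Annual rate = 6.18% = 0.0618; years = 23.
A = 76,000·(1 + 0.0618)^23 ≈ 76,000·3.97175620878 ≈ 301,853.4719.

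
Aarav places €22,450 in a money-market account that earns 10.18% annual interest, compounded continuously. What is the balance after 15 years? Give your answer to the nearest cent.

€103,367.50

A = P·e^(rt) = 22,450·e^(0.1018·15) = 22,450·e^1.527.
e^1.527 ≈ 4.60434305286, so A ≈ 103,367.5015.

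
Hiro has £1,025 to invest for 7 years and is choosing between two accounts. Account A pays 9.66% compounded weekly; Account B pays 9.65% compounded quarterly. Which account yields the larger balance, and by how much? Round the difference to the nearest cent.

A: (1 + 0.0966/52)^364 ≈ 1.965158082, so 1,025 × 1.965158082 ≈ 2,014.2870.
B: (1 + 0.024125)^28 ≈ 1.949319828, so 1,025 × 1.949319828 ≈ 1,998.0528.
Difference ≈ 16.2342 in favor of A.

Account A, by £16.23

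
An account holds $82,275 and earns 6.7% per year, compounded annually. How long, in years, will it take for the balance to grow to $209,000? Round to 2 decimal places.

(1 + 0.067)^t = 209,000/82,275 = 2.5403.
t·ln(1 + 0.067) = ln(2.5403); t = 0.93227/0.064851 ≈ 14.3755.

14.38 years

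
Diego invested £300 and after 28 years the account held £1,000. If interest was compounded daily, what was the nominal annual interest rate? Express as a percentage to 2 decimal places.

(1 + r/365)^10220 = 1,000/300 = 3.33333.
1 + r/365 = 3.33333^(1/10220) ≈ 1.000118, so r/365 ≈ 0.000117812.
r ≈ 365·0.000117812 = 4.30016%.

4.30%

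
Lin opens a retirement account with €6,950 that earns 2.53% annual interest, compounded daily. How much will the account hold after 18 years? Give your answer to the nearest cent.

€10,958.61

Periodic rate = 2.53%/365 = 0.0000693151; periods = 365·18 = 6570.
A = 6,950·(1 + 0.0253/365)^6570 ≈ 6,950·1.5767790931 ≈ 10,958.6147.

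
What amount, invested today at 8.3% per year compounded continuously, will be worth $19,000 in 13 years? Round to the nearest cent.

$6,458.77

P = A·e^(−rt) = 19,000·e^(−1.079).
e^(−1.079) ≈ 0.33993529102, so P ≈ 6,458.7705.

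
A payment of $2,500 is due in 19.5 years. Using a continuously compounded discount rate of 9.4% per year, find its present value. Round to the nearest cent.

P = A·e^(−rt) = 2,500·e^(−1.833).
e^(−1.833) ≈ 0.1599330482, so P ≈ 399.8326.

$399.83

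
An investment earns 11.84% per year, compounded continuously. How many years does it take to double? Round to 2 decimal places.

e^(0.1184t) = 2, so 0.1184t = ln 2 ≈ 0.69315.
t ≈ 0.69315/0.1184 ≈ 5.8543.

5.85 years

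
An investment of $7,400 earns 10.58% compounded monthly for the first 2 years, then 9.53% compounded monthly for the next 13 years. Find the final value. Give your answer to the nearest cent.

$31,379.63

After 2 years at 10.58%: 7,400 × 1.2345081646 ≈ 9,135.3604.
Then 13 years at 9.53%: 9,135.3604 × 3.4349639347 ≈ 31,379.6336.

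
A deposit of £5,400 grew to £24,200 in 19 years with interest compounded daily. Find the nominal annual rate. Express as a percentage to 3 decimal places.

7.895%

(1 + r/365)^6935 = 24,200/5,400 = 4.48148.
1 + r/365 = 4.48148^(1/6935) ≈ 1.000216, so r/365 ≈ 0.000216311.
r ≈ 365·0.000216311 = 7.89535%.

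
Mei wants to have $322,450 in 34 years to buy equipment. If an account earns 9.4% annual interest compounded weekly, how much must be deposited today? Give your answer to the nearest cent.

$13,234.58

Periodic rate = 9.4%/52 = 0.00180769; 1768 periods.
P = 322,450/(1 + 0.094/52)^1768 ≈ 322,450/24.3641985979 ≈ 13,234.5826.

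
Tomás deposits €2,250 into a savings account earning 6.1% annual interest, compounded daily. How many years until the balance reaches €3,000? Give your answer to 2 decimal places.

(1 + 0.000167123)^(365t) = 3,000/2,250 = 1.3333.
365t·ln(1 + 0.000167123) = ln(1.3333); 365t = 0.28768/0.000167109 ≈ 1721.5202.
t ≈ 4.7165 years.

4.72 years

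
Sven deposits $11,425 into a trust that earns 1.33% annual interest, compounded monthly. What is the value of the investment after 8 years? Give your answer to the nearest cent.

Growth factor = (1 + 0.0133/12)^96 ≈ 1.1122011616.
A ≈ 11,425 × 1.1122011616 ≈ 12,706.8983.

$12,706.90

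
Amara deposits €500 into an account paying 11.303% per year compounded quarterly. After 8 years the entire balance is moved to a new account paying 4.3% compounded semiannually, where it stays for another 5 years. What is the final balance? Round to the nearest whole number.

After 8 years at 11.303%: 500 × 2.439272662 ≈ 1,219.6363.
Then 5 years at 4.3%: 1,219.6363 × 1.237039905 ≈ 1,508.7388.

€1,509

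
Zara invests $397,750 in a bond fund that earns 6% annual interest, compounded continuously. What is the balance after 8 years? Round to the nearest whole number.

$642,794

A = P·e^(rt) = 397,750·e^(0.06·8) = 397,750·e^0.48.
e^0.48 ≈ 1.61607440219, so A ≈ 642,793.5935.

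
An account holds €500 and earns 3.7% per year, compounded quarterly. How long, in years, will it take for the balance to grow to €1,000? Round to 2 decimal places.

(1 + 0.00925)^(4t) = 1,000/500 = 2.
4t·ln(1 + 0.00925) = ln(2); 4t = 0.69315/0.00920748 ≈ 75.2809.
t ≈ 18.8202 years.

18.82 years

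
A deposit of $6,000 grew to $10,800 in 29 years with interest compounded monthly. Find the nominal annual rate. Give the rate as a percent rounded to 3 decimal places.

The 348-period growth factor is 10,800/6,000 = 1.8.
r/12 = 1.8^(1/348) − 1 ≈ 0.00169047, so r ≈ 12·0.00169047 = 2.02856%.

2.029%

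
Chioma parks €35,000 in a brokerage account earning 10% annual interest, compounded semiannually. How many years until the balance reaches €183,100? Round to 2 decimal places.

(1 + 0.05)^(2t) = 183,100/35,000 = 5.2314.
2t·ln(1 + 0.05) = ln(5.2314); 2t = 1.6547/0.0487902 ≈ 33.9143.
t ≈ 16.9572 years.

16.96 years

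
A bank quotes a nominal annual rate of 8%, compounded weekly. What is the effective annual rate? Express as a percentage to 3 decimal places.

8.322%

One year is 52 periods at 0.00153846 each: (1 + 0.00153846)^52 ≈ 1.08322.
EAR = 1.08322 − 1 ≈ 8.32205%.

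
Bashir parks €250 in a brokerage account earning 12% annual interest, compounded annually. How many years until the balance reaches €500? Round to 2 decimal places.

6.12 years

We need (1 + 0.12)^t = 2, so t = ln 2 / ln 1.12 ≈ 6.1163.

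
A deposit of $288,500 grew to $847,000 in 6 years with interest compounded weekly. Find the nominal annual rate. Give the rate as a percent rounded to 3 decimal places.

(1 + r/52)^312 = 847,000/288,500 = 2.93588.
1 + r/52 = 2.93588^(1/312) ≈ 1.003458, so r/52 ≈ 0.00345791.
r ≈ 52·0.00345791 = 17.98111%.

17.981%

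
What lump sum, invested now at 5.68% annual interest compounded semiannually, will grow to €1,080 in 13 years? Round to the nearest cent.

€521.45

Growth factor = (1 + 0.0284)^26 ≈ 2.071160559.
P = 1,080/2.071160559 ≈ 521.4468.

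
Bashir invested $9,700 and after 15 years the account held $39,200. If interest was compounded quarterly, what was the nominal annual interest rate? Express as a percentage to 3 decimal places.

9.420%

(1 + r/4)^60 = 39,200/9,700 = 4.04124.
1 + r/4 = 4.04124^(1/60) ≈ 1.023549, so r/4 ≈ 0.0235488.
r ≈ 4·0.0235488 = 9.41954%.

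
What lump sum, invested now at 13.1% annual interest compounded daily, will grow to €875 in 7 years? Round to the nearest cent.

Periodic rate = 13.1%/365 = 0.000358904; 2555 periods.
P = 875/(1 + 0.131/365)^2555 ≈ 875/2.50136225 ≈ 349.8094.

€349.81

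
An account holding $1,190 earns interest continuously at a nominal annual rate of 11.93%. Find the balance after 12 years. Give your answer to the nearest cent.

$4,980.61

A = P·e^(rt) = 1,190·e^(0.1193·12) = 1,190·e^1.4316.
e^1.4316 ≈ 4.185390462, so A ≈ 4,980.6147.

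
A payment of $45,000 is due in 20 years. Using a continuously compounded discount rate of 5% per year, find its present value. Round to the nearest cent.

P = A·e^(−rt) = 45,000·e^(−1).
e^(−1) ≈ 0.36787944117, so P ≈ 16,554.5749.

$16,554.57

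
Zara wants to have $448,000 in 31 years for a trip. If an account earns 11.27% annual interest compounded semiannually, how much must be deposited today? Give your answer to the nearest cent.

Growth factor = (1 + 0.05635)^62 ≈ 29.9285634995.
P = 448,000/29.9285634995 ≈ 14,968.9777.

$14,968.98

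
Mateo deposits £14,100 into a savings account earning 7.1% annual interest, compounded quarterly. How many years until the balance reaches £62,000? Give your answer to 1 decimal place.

(1 + 0.01775)^(4t) = 62,000/14,100 = 4.3972.
4t·ln(1 + 0.01775) = ln(4.3972); 4t = 1.481/0.0175943 ≈ 84.1727.
t ≈ 21.0432 years.

21.0 years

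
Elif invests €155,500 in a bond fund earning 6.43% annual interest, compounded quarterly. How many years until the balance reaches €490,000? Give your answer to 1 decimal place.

18.0 years

(1 + 0.016075)^(4t) = 490,000/155,500 = 3.1511.
4t·ln(1 + 0.016075) = ln(3.1511); 4t = 1.1478/0.0159472 ≈ 71.9726.
t ≈ 17.9932 years.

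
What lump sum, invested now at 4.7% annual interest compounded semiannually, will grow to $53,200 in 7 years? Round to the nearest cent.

Growth factor = (1 + 0.0235)^14 ≈ 1.3842988496.
P = 53,200/1.3842988496 ≈ 38,431.0079.

$38,431.01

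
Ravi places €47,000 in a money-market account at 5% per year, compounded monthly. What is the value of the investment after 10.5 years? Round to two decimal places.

€79,364.95

Growth factor = (1 + 0.05/12)^126 ≈ 1.6886160341.
A ≈ 47,000 × 1.6886160341 ≈ 79,364.9536.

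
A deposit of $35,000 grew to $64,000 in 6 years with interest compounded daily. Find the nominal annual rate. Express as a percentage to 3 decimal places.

10.060%

The 2190-period growth factor is 64,000/35,000 = 1.82857.
r/365 = 1.82857^(1/2190) − 1 ≈ 0.000275625, so r ≈ 365·0.000275625 = 10.06030%.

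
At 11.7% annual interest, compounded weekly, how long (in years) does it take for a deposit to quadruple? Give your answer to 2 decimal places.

(1 + 0.00225)^(52t) = 4.
52t = ln 4 / ln(1 + 0.00225) ≈ 1.3863/0.00224747 ≈ 616.8237.
t ≈ 11.8620.

11.86 years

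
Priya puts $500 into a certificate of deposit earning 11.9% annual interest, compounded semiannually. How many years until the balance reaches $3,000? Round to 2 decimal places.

We need (1 + 0.0595)^(2t) = 6, so 2t = ln 6 / ln 1.0595 ≈ 31.0009.
t ≈ 31.0009/2 = 15.5004 years.

15.50 years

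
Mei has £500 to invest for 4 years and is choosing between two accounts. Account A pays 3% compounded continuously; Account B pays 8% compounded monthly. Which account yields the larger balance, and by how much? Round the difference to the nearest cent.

Account B, by £124.08

A: e^(0.03·4) = e^0.12 ≈ 1.12749685, so 500 × 1.12749685 ≈ 563.7484.
B: (1 + 0.08/12)^48 ≈ 1.3756661, so 500 × 1.3756661 ≈ 687.8331.
Difference ≈ 124.0846 in favor of B.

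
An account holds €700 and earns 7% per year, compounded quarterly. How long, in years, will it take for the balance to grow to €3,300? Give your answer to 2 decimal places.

22.34 years

We need (1 + 0.0175)^(4t) = 4.7143, so 4t = ln 4.7143 / ln 1.0175 ≈ 89.3786.
t ≈ 89.3786/4 = 22.3447 years.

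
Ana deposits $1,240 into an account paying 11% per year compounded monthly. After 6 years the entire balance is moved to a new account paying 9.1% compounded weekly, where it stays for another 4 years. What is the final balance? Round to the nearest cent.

Phase 1: 1,240·(1 + 0.11/12)^72 ≈ 2,391.9400.
Phase 2: 2,391.9400·(1 + 0.00175)^208 ≈ 3,441.0842.

$3,441.08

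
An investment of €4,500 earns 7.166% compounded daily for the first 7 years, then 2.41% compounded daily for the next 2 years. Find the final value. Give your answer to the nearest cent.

Phase 1: 4,500·(1 + 0.07166/365)^2555 ≈ 7,430.9088.
Phase 2: 7,430.9088·(1 + 0.0241/365)^730 ≈ 7,797.8384.

€7,797.84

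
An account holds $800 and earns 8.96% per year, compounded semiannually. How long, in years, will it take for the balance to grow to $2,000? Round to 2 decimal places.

(1 + 0.0448)^(2t) = 2,000/800 = 2.5.
2t·ln(1 + 0.0448) = ln(2.5); 2t = 0.91629/0.0438255 ≈ 20.9077.
t ≈ 10.4539 years.

10.45 years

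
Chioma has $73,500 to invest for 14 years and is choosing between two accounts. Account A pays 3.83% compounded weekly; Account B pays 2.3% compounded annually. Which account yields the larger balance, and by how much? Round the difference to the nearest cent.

Account A, by $24,571.03

Account A growth factor: (1 + 0.0383/52)^728 ≈ 1.70916104121; balance ≈ 125,623.3365.
Account B growth factor: (1 + 0.023)^14 ≈ 1.37486125088; balance ≈ 101,052.3019.
Account A is larger by 24,571.0346.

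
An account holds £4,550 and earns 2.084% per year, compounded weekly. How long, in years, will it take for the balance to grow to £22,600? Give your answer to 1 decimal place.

We need (1 + 0.000400769)^(52t) = 4.967, so 52t = ln 4.967 / ln 1.000401 ≈ 4000.1670.
t ≈ 4000.1670/52 = 76.9263 years.

76.9 years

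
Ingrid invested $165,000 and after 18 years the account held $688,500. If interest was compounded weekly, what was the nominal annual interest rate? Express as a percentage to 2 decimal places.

7.94%

The 936-period growth factor is 688,500/165,000 = 4.17273.
r/52 = 4.17273^(1/936) − 1 ≈ 0.00152742, so r ≈ 52·0.00152742 = 7.94256%.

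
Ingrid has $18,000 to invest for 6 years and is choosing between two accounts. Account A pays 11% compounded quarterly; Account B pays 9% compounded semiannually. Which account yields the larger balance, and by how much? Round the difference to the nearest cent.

Account A, by $3,991.40

Account A growth factor: (1 + 0.0275)^24 ≈ 1.9176261048; balance ≈ 34,517.2699.
Account B growth factor: (1 + 0.045)^12 ≈ 1.6958814328; balance ≈ 30,525.8658.
Account A is larger by 3,991.4041.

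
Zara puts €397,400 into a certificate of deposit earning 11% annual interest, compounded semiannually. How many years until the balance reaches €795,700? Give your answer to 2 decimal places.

6.48 years

We need (1 + 0.055)^(2t) = 2.0023, so 2t = ln 2.0023 / ln 1.055 ≈ 12.9673.
t ≈ 12.9673/2 = 6.4836 years.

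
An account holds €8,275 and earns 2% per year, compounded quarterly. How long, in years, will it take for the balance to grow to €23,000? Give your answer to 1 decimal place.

51.2 years

We need (1 + 0.005)^(4t) = 2.7795, so 4t = ln 2.7795 / ln 1.005 ≈ 204.9618.
t ≈ 204.9618/4 = 51.2404 years.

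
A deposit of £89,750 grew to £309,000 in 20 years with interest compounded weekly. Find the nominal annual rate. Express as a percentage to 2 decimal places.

The 1040-period growth factor is 309,000/89,750 = 3.4429.
r/52 = 3.4429^(1/1040) − 1 ≈ 0.00118947, so r ≈ 52·0.00118947 = 6.18524%.

6.19%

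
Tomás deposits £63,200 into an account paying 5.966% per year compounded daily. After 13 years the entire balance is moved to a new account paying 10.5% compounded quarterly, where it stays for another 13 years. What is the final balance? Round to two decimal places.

£528,061.51

After 13 years at 5.966%: 63,200 × 2.17171379218 ≈ 137,252.3117.
Then 13 years at 10.5%: 137,252.3117 × 3.84737790562 ≈ 528,061.5114.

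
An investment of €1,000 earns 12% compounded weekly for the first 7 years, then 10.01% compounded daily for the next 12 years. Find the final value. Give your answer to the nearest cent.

€7,691.13

Phase 1: 1,000·(1 + 0.12/52)^364 ≈ 2,314.1264.
Phase 2: 2,314.1264·(1 + 0.1001/365)^4380 ≈ 7,691.1289.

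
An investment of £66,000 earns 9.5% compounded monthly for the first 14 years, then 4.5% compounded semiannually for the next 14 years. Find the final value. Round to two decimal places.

£462,864.72

Phase 1: 66,000·(1 + 0.095/12)^168 ≈ 248,245.4017.
Phase 2: 248,245.4017·(1 + 0.0225)^28 ≈ 462,864.7201.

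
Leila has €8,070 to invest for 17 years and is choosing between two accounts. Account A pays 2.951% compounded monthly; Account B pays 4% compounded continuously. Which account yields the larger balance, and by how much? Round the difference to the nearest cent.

Account B, by €2,609.98

A: (1 + 0.02951/12)^204 ≈ 1.6504602103, so 8,070 × 1.6504602103 ≈ 13,319.2139.
B: e^(0.04·17) = e^0.68 ≈ 1.9738777322, so 8,070 × 1.9738777322 ≈ 15,929.1933.
Difference ≈ 2,609.9794 in favor of B.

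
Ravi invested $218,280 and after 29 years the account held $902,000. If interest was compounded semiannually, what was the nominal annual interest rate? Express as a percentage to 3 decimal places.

(1 + r/2)^58 = 902,000/218,280 = 4.13231.
1 + r/2 = 4.13231^(1/58) ≈ 1.024764, so r/2 ≈ 0.0247644.
r ≈ 2·0.0247644 = 4.95287%.

4.953%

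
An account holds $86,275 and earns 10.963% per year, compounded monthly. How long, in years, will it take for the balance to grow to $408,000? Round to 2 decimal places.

14.24 years

We need (1 + 0.00913583)^(12t) = 4.7291, so 12t = ln 4.7291 / ln 1.009136 ≈ 170.8453.
t ≈ 170.8453/12 = 14.2371 years.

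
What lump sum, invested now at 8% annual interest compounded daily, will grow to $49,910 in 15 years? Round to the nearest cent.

$15,034.58

Periodic rate = 8%/365 = 0.000219178; 5475 periods.
P = 49,910/(1 + 0.08/365)^5475 ≈ 49,910/3.3196803971 ≈ 15,034.5798.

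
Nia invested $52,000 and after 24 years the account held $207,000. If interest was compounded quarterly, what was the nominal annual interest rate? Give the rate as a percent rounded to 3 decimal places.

The 96-period growth factor is 207,000/52,000 = 3.98077.
r/4 = 3.98077^(1/96) − 1 ≈ 0.0144944, so r ≈ 4·0.0144944 = 5.79776%.

5.798%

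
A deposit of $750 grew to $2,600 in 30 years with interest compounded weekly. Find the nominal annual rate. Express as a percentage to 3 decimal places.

The 1560-period growth factor is 2,600/750 = 3.46667.
r/52 = 3.46667^(1/1560) − 1 ≈ 0.000797237, so r ≈ 52·0.000797237 = 4.14563%.

4.146%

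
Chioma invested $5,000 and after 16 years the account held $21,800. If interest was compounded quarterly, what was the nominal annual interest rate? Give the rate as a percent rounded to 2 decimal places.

9.31%

(1 + r/4)^64 = 21,800/5,000 = 4.36.
1 + r/4 = 4.36^(1/64) ≈ 1.023274, so r/4 ≈ 0.0232741.
r ≈ 4·0.0232741 = 9.30963%.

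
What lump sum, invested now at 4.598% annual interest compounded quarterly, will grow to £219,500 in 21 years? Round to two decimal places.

Growth factor = (1 + 0.011495)^84 ≈ 2.61188581422.
P = 219,500/2.61188581422 ≈ 84,038.8959.

£84,038.90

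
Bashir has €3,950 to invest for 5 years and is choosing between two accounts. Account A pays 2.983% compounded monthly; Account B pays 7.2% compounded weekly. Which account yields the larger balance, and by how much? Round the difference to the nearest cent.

Account B, by €1,075.74

A: (1 + 0.02983/12)^60 ≈ 1.16063228, so 3,950 × 1.16063228 ≈ 4,584.4975.
B: (1 + 0.072/52)^260 ≈ 1.432972559, so 3,950 × 1.432972559 ≈ 5,660.2416.
Difference ≈ 1,075.7441 in favor of B.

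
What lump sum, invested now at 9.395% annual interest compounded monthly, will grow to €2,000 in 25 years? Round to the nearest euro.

€193

Growth factor = (1 + 0.09395/12)^300 ≈ 10.37711947.
P = 2,000/10.37711947 ≈ 192.7317.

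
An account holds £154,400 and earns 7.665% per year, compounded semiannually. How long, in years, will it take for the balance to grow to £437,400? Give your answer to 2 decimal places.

13.84 years

We need (1 + 0.038325)^(2t) = 2.8329, so 2t = ln 2.8329 / ln 1.038325 ≈ 27.6877.
t ≈ 27.6877/2 = 13.8438 years.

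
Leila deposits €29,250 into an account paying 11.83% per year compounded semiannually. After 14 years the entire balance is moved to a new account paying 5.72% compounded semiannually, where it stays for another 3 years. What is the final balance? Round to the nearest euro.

After 14 years at 11.83%: 29,250 × 4.9981487314 ≈ 146,195.8504.
Then 3 years at 5.72%: 146,195.8504 × 1.18434742436 ≈ 173,146.6789.

€173,147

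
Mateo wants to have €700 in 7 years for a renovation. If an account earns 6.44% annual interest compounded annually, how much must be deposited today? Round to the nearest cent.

Annual rate = 6.44% = 0.0644; 7 periods.
P = 700/(1 + 0.0644)^7 ≈ 700/1.5478685 ≈ 452.2348.

€452.23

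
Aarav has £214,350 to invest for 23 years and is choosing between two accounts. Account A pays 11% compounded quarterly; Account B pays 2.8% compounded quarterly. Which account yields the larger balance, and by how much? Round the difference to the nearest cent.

Account A, by £2,193,244.98

Account A growth factor: (1 + 0.0275)^92 ≈ 12.13188850613; balance ≈ 2,600,470.3013.
Account B growth factor: (1 + 0.007)^92 ≈ 1.89981490642; balance ≈ 407,225.3252.
Account A is larger by 2,193,244.9761.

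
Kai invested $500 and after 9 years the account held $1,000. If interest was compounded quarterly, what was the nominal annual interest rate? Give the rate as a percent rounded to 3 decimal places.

The 36-period growth factor is 1,000/500 = 2.
r/4 = 2^(1/36) − 1 ≈ 0.0194406, so r ≈ 4·0.0194406 = 7.77626%.

7.776%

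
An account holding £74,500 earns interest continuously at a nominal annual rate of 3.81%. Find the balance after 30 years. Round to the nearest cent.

A = P·e^(rt) = 74,500·e^(0.0381·30) = 74,500·e^1.143.
e^1.143 ≈ 3.13616275482, so A ≈ 233,644.1252.

£233,644.13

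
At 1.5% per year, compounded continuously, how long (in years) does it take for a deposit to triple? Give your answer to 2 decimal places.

e^(0.015t) = 3, so 0.015t = ln 3 ≈ 1.0986.
t ≈ 1.0986/0.015 ≈ 73.2408.

73.24 years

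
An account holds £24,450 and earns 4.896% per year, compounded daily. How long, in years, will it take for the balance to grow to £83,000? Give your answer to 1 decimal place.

25.0 years

We need (1 + 0.000134137)^(365t) = 3.3947, so 365t = ln 3.3947 / ln 1.000134 ≈ 9112.2694.
t ≈ 9112.2694/365 = 24.9651 years.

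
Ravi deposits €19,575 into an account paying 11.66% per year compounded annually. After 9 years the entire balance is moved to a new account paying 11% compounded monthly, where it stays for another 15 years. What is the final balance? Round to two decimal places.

€272,961.79

After 9 years at 11.66%: 19,575 × 2.69822779437 ≈ 52,817.8091.
Then 15 years at 11%: 52,817.8091 × 5.16798776932 ≈ 272,961.7913.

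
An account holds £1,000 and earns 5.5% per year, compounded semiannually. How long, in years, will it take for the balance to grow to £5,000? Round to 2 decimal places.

We need (1 + 0.0275)^(2t) = 5, so 2t = ln 5 / ln 1.0275 ≈ 59.3261.
t ≈ 59.3261/2 = 29.6630 years.

29.66 years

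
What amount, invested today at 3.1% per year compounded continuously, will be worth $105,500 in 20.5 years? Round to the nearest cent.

P = A·e^(−rt) = 105,500·e^(−0.6355).
e^(−0.6355) ≈ 0.529670586804, so P ≈ 55,880.2469.

$55,880.25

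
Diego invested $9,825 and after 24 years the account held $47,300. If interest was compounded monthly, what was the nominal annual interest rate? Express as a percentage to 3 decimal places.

The 288-period growth factor is 47,300/9,825 = 4.81425.
r/12 = 4.81425^(1/288) − 1 ≈ 0.00547179, so r ≈ 12·0.00547179 = 6.56615%.

6.566%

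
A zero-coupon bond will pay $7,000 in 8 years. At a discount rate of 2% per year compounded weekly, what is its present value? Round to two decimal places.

Growth factor = (1 + 0.02/52)^416 ≈ 1.173474773.
P = 7,000/1.173474773 ≈ 5,965.1900.

$5,965.19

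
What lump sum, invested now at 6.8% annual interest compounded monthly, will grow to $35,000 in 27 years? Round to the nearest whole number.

$5,610

Periodic rate = 6.8%/12 = 0.00566667; 324 periods.
P = 35,000/(1 + 0.068/12)^324 ≈ 35,000/6.2389853741 ≈ 5,609.8865.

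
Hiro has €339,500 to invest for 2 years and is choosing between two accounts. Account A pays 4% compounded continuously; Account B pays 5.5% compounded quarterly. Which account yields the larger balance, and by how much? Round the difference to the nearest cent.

Account A growth factor: e^(0.04·2) = e^0.08 ≈ 1.08328706767; balance ≈ 367,775.9595.
Account B growth factor: (1 + 0.01375)^8 ≈ 1.11544185796; balance ≈ 378,692.5108.
Account B is larger by 10,916.5513.

Account B, by €10,916.55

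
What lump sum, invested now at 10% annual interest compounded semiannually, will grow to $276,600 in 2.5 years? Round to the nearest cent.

Periodic rate = 10%/2 = 0.05; 5 periods.
P = 276,600/(1 + 0.05)^5 ≈ 276,600/1.2762815625 ≈ 216,723.3376.

$216,723.34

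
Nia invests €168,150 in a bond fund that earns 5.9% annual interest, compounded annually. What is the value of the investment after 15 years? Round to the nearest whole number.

€397,316

Annual rate = 5.9% = 0.059; years = 15.
A = 168,150·(1 + 0.059)^15 ≈ 168,150·2.36286767827 ≈ 397,316.2001.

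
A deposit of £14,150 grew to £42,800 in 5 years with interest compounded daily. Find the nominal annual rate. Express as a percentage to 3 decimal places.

The 1825-period growth factor is 42,800/14,150 = 3.02473.
r/365 = 3.02473^(1/1825) − 1 ≈ 0.000606663, so r ≈ 365·0.000606663 = 22.14318%.

22.143%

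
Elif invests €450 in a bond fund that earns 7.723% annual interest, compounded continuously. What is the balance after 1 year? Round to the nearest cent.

€486.13

A = P·e^(rt) = 450·e^(0.07723·1) = 450·e^0.07723.
e^0.07723 ≈ 1.08029051, so A ≈ 486.1307.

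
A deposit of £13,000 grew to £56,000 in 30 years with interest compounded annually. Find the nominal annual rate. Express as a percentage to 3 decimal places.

4.988%

The 30-period growth factor is 56,000/13,000 = 4.30769.
r = 4.30769^(1/30) − 1 ≈ 0.0498844, i.e. 4.98844%.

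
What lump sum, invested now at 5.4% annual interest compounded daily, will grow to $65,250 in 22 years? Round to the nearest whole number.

Periodic rate = 5.4%/365 = 0.000147945; 8030 periods.
P = 65,250/(1 + 0.054/365)^8030 ≈ 65,250/3.2802253661 ≈ 19,891.9259.

$19,892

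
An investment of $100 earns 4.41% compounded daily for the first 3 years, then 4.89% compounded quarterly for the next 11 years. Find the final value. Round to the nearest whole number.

After 3 years at 4.41%: 100 × 1.14144158 ≈ 114.1442.
Then 11 years at 4.89%: 114.1442 × 1.70683135 ≈ 194.8248.

$195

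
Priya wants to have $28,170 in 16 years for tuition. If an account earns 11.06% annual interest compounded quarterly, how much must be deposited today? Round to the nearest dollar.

Growth factor = (1 + 0.02765)^64 ≈ 5.7292068275.
P = 28,170/5.7292068275 ≈ 4,916.9110.

$4,917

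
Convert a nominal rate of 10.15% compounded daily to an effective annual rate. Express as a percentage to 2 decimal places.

10.68%

One year is 365 periods at 0.000278082 each: (1 + 0.000278082)^365 ≈ 1.106814.
EAR = 1.106814 − 1 ≈ 10.68143%.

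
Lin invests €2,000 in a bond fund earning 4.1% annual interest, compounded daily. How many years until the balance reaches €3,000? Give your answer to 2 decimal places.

9.89 years

(1 + 0.000112329)^(365t) = 3,000/2,000 = 1.5.
365t·ln(1 + 0.000112329) = ln(1.5); 365t = 0.40547/0.000112322 ≈ 3609.8311.
t ≈ 9.8899 years.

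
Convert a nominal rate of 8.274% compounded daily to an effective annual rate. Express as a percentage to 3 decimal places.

8.625%

EAR = (1 + 8.274%/365)^365 − 1 = (1 + 0.000226685)^365 − 1.
(1 + 0.000226685)^365 ≈ 1.086249, so EAR ≈ 8.62492%.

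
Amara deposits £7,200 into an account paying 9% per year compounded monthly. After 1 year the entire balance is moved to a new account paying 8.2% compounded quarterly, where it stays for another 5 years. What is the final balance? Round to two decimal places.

£11,817.71

Phase 1: 7,200·(1 + 0.0075)^12 ≈ 7,875.4097.
Phase 2: 7,875.4097·(1 + 0.0205)^20 ≈ 11,817.7102.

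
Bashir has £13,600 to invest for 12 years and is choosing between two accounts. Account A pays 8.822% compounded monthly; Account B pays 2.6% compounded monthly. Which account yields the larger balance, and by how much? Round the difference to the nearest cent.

A: (1 + 0.08822/12)^144 ≈ 2.8713077367, so 13,600 × 2.8713077367 ≈ 39,049.7852.
B: (1 + 0.026/12)^144 ≈ 1.3656936765, so 13,600 × 1.3656936765 ≈ 18,573.4340.
Difference ≈ 20,476.3512 in favor of A.

Account A, by £20,476.35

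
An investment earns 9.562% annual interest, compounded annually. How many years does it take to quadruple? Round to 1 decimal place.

(1 + 0.09562)^t = 4.
t = ln 4 / ln(1 + 0.09562) ≈ 1.3863/0.0913204 ≈ 15.1806.

15.2 years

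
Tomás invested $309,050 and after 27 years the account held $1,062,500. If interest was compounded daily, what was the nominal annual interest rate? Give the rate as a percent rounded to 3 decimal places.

The 9855-period growth factor is 1,062,500/309,050 = 3.43796.
r/365 = 3.43796^(1/9855) − 1 ≈ 0.000125312, so r ≈ 365·0.000125312 = 4.57390%.

4.574%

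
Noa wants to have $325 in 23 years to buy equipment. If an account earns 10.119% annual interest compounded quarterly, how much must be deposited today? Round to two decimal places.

Periodic rate = 10.119%/4 = 0.0252975; 92 periods.
P = 325/(1 + 0.0252975)^92 ≈ 325/9.95842496 ≈ 32.6357.

$32.64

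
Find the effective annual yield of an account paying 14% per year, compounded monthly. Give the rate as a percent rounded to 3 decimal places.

EAR = (1 + 14%/12)^12 − 1 = (1 + 0.0116667)^12 − 1.
(1 + 0.0116667)^12 ≈ 1.149342, so EAR ≈ 14.93420%.

14.934%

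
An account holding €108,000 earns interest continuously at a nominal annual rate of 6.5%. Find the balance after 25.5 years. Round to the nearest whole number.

A = P·e^(rt) = 108,000·e^(0.065·25.5) = 108,000·e^1.6575.
e^1.6575 ≈ 5.24617898899, so A ≈ 566,587.3308.

€566,587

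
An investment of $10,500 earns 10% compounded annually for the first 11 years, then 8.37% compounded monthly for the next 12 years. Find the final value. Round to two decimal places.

Phase 1: 10,500·(1 + 0.1)^11 ≈ 29,957.7254.
Phase 2: 29,957.7254·(1 + 0.006975)^144 ≈ 81,507.9526.

$81,507.95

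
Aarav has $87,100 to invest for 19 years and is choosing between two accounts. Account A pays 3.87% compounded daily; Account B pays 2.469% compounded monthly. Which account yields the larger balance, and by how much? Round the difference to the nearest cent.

Account A, by $42,524.47

Account A growth factor: (1 + 0.0387/365)^6935 ≈ 2.08602641978; balance ≈ 181,692.9012.
Account B growth factor: (1 + 0.0020575)^228 ≈ 1.5978006087; balance ≈ 139,168.4330.
Account A is larger by 42,524.4681.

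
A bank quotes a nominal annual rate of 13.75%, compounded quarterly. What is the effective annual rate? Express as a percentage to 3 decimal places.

One year is 4 periods at 0.034375 each: (1 + 0.034375)^4 ≈ 1.144754.
EAR = 1.144754 − 1 ≈ 14.47537%.

14.475%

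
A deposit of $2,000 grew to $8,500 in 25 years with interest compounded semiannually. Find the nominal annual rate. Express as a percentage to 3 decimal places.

5.872%

(1 + r/2)^50 = 8,500/2,000 = 4.25.
1 + r/2 = 4.25^(1/50) ≈ 1.029361, so r/2 ≈ 0.0293612.
r ≈ 2·0.0293612 = 5.87223%.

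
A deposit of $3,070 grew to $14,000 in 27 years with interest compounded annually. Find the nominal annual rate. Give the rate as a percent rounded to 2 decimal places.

5.78%

The 27-period growth factor is 14,000/3,070 = 4.56026.
r = 4.56026^(1/27) − 1 ≈ 0.0578084, i.e. 5.78084%.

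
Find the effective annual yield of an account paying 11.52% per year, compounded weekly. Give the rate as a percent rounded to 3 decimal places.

12.195%

EAR = (1 + 11.52%/52)^52 − 1 = (1 + 0.00221538)^52 − 1.
(1 + 0.00221538)^52 ≈ 1.121955, so EAR ≈ 12.19549%.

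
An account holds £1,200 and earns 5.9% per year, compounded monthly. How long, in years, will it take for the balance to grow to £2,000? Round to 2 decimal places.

We need (1 + 0.00491667)^(12t) = 1.6667, so 12t = ln 1.6667 / ln 1.004917 ≈ 104.1519.
t ≈ 104.1519/12 = 8.6793 years.

8.68 years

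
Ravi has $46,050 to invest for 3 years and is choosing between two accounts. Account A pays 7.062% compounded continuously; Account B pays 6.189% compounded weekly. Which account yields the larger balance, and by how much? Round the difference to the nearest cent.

Account A, by $1,477.42

Account A growth factor: e^(0.07062·3) = e^0.21186 ≈ 1.2359748365; balance ≈ 56,916.6412.
Account B growth factor: (1 + 0.06189/52)^156 ≈ 1.2038919449; balance ≈ 55,439.2241.
Account A is larger by 1,477.4172.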